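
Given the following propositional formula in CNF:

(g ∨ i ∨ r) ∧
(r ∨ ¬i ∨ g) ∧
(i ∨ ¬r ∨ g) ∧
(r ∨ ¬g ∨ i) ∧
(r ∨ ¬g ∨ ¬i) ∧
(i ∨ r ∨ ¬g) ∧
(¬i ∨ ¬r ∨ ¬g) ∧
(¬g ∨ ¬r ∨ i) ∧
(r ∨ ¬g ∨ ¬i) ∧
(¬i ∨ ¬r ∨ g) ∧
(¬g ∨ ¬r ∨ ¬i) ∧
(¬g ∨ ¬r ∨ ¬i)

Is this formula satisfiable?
No

No, the formula is not satisfiable.

No assignment of truth values to the variables can make all 12 clauses true simultaneously.

The formula is UNSAT (unsatisfiable).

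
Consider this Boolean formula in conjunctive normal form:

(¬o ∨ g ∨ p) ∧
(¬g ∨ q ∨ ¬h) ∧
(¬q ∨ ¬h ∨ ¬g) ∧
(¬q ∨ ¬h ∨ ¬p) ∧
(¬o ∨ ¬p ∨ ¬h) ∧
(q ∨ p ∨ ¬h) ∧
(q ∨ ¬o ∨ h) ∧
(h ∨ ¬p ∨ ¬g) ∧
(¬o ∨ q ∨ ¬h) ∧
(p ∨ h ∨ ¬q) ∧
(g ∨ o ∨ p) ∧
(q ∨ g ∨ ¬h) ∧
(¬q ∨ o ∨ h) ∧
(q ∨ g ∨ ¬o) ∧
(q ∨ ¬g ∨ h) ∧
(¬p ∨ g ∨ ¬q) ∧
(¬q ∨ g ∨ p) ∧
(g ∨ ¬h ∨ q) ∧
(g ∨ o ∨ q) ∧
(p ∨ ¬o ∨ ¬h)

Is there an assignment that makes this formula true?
No

No, the formula is not satisfiable.

No assignment of truth values to the variables can make all 20 clauses true simultaneously.

The formula is UNSAT (unsatisfiable).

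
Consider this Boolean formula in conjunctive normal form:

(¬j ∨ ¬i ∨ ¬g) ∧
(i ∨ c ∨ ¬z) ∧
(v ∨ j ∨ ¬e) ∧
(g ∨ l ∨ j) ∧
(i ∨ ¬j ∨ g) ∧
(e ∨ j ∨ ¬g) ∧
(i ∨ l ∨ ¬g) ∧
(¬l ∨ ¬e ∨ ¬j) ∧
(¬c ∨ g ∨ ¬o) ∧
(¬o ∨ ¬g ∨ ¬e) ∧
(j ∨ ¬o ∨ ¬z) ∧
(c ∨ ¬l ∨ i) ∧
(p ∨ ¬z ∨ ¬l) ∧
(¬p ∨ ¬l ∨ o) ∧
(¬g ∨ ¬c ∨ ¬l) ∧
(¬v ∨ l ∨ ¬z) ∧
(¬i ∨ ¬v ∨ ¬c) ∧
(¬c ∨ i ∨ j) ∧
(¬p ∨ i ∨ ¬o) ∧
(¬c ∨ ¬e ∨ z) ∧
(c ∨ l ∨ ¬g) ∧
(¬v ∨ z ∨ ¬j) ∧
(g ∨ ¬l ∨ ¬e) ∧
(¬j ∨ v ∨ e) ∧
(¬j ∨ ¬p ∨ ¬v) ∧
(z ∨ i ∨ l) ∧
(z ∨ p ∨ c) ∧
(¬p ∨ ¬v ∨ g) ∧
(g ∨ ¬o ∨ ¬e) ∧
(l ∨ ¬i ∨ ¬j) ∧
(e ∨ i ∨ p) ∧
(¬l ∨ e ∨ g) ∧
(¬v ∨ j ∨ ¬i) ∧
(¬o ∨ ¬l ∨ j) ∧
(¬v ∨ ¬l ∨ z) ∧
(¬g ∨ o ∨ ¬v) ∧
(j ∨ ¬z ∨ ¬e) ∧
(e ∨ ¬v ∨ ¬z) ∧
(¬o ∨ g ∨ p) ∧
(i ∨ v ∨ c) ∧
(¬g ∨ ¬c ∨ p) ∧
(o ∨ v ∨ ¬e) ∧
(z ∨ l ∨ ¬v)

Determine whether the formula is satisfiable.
No

No, the formula is not satisfiable.

No assignment of truth values to the variables can make all 43 clauses true simultaneously.

The formula is UNSAT (unsatisfiable).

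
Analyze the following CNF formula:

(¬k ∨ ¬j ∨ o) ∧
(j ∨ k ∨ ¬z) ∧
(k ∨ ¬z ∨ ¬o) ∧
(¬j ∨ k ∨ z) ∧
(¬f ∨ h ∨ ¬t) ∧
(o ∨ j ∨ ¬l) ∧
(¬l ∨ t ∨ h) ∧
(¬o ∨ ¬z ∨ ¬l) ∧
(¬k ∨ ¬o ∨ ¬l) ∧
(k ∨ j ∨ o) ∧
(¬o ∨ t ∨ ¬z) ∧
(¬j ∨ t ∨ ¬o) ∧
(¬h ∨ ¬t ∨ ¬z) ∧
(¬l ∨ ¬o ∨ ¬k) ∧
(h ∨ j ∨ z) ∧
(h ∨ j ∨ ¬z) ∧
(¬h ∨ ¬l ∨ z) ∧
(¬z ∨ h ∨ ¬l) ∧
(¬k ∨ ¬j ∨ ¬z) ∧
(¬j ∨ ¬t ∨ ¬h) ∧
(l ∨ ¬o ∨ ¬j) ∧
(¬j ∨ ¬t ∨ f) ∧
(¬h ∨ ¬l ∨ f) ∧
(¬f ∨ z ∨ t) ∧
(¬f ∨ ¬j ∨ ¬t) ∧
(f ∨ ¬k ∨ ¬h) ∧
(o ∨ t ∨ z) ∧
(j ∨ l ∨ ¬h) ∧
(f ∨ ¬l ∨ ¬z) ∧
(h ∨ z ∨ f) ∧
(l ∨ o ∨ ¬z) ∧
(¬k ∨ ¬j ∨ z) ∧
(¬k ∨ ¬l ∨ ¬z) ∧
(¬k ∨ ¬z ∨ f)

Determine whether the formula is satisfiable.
Yes

Yes, the formula is satisfiable.

One satisfying assignment is: k=False, f=True, h=True, j=True, z=True, t=False, o=False, l=True

Verification: With this assignment, all 34 clauses evaluate to true.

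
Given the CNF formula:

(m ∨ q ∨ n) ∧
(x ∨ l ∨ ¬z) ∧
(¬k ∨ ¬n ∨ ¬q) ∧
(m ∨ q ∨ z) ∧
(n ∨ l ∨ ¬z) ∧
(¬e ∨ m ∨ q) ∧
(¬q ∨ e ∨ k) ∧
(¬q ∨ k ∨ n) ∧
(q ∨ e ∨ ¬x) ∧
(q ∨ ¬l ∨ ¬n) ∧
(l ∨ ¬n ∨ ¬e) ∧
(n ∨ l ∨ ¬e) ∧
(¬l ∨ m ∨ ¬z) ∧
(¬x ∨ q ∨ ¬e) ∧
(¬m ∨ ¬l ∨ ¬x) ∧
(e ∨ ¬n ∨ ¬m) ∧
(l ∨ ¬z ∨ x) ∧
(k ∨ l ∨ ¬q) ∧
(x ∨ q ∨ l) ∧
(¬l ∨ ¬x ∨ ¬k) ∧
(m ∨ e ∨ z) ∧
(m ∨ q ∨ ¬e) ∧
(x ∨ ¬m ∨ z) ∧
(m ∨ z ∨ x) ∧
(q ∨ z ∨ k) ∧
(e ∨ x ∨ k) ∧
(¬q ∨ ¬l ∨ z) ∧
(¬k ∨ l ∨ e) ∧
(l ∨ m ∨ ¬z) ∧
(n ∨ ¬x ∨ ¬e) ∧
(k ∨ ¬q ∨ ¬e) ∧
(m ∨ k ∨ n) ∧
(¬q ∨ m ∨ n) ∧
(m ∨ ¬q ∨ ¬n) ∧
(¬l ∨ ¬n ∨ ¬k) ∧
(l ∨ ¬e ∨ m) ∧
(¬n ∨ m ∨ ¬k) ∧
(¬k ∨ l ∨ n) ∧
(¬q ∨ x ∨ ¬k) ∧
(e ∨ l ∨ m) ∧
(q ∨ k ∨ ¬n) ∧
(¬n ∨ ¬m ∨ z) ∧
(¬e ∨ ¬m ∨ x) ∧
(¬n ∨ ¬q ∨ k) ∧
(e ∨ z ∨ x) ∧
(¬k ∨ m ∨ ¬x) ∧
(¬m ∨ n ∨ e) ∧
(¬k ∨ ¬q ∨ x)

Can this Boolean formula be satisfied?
No

No, the formula is not satisfiable.

No assignment of truth values to the variables can make all 48 clauses true simultaneously.

The formula is UNSAT (unsatisfiable).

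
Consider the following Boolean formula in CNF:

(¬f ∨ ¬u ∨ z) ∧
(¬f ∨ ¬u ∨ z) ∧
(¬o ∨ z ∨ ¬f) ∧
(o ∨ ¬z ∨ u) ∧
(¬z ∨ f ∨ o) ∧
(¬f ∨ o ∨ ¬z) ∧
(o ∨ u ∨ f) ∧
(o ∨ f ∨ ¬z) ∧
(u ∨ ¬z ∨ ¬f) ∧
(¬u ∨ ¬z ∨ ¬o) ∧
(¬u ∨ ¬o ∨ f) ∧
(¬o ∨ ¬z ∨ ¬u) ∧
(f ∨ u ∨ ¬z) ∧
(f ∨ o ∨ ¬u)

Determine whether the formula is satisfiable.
Yes

Yes, the formula is satisfiable.

One satisfying assignment is: u=False, f=True, z=False, o=False

Verification: With this assignment, all 14 clauses evaluate to true.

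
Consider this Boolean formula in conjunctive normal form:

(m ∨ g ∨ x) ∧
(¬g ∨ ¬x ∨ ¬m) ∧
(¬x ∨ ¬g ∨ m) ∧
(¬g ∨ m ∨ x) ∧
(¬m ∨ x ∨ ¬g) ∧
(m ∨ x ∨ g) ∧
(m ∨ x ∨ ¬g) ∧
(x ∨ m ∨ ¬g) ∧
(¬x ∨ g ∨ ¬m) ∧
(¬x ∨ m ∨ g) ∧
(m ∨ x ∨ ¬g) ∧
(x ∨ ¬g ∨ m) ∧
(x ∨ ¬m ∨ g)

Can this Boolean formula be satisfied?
No

No, the formula is not satisfiable.

No assignment of truth values to the variables can make all 13 clauses true simultaneously.

The formula is UNSAT (unsatisfiable).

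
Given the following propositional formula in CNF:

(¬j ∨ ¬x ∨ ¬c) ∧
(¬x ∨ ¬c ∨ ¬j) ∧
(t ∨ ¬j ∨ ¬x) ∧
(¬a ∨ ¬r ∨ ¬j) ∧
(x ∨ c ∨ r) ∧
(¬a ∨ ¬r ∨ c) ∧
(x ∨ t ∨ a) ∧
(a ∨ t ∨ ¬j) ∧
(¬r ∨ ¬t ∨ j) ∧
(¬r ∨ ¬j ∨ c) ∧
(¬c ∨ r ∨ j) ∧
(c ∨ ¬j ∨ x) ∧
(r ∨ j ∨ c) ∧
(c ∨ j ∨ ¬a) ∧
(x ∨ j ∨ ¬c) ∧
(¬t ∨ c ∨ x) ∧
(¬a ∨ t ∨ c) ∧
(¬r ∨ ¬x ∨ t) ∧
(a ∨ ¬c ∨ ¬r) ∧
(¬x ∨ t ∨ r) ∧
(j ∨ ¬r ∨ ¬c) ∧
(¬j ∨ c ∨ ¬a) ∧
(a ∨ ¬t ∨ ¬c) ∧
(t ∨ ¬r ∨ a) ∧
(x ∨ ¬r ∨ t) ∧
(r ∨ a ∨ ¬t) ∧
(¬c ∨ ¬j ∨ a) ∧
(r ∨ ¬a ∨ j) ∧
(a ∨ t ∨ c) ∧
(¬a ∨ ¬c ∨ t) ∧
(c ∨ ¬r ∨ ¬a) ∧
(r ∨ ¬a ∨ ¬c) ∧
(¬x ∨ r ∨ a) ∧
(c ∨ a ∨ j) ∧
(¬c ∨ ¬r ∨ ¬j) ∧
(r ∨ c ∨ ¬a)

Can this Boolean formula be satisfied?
No

No, the formula is not satisfiable.

No assignment of truth values to the variables can make all 36 clauses true simultaneously.

The formula is UNSAT (unsatisfiable).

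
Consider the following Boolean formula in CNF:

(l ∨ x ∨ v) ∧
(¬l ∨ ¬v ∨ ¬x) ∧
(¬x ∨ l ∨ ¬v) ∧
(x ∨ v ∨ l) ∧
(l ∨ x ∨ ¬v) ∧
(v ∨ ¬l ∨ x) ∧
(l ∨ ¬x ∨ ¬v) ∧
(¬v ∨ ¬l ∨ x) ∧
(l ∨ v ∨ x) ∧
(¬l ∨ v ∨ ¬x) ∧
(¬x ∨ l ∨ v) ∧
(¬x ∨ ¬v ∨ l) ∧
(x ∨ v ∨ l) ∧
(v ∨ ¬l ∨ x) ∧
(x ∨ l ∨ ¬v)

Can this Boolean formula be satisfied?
No

No, the formula is not satisfiable.

No assignment of truth values to the variables can make all 15 clauses true simultaneously.

The formula is UNSAT (unsatisfiable).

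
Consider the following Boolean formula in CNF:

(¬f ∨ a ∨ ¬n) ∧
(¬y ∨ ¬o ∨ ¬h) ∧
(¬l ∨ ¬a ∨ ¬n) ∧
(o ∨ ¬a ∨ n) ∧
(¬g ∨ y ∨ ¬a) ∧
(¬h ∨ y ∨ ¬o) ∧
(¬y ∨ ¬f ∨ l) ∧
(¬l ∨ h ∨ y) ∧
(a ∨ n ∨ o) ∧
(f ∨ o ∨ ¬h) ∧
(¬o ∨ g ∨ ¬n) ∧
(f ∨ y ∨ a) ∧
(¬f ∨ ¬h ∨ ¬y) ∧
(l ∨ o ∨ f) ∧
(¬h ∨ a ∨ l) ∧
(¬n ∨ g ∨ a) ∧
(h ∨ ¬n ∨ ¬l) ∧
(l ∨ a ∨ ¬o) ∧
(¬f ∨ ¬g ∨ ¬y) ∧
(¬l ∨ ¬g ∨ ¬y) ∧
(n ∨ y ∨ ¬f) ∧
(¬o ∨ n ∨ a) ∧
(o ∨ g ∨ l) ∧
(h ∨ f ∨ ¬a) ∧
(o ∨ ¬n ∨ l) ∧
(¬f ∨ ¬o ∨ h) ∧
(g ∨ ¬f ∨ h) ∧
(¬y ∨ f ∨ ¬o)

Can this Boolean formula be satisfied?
No

No, the formula is not satisfiable.

No assignment of truth values to the variables can make all 28 clauses true simultaneously.

The formula is UNSAT (unsatisfiable).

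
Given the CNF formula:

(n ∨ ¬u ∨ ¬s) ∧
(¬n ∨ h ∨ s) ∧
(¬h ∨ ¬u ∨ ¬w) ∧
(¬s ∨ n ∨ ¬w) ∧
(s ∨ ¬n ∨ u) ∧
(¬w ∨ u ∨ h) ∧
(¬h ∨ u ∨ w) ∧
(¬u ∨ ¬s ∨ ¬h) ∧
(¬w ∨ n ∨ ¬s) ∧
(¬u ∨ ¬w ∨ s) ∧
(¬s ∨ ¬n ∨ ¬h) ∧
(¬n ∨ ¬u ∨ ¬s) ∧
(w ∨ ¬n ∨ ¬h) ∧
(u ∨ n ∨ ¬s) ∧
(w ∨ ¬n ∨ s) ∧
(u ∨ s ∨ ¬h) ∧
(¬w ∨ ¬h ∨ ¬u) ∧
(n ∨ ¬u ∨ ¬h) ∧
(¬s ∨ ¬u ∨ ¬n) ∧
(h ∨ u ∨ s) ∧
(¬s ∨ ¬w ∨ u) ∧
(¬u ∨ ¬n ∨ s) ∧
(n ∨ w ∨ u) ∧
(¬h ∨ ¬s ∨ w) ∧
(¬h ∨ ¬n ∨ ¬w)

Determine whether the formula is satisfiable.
Yes

Yes, the formula is satisfiable.

One satisfying assignment is: s=False, h=False, u=True, n=False, w=False

Verification: With this assignment, all 25 clauses evaluate to true.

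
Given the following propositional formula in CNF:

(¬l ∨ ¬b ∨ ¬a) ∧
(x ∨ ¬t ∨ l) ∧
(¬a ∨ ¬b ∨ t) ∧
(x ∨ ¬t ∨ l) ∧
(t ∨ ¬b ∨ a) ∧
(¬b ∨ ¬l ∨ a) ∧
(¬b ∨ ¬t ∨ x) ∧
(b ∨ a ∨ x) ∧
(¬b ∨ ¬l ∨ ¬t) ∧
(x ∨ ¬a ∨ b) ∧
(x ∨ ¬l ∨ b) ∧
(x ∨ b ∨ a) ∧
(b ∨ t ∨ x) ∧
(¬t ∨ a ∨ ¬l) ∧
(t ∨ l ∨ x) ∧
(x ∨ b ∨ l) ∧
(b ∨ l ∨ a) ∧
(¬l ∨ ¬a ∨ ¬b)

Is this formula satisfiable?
Yes

Yes, the formula is satisfiable.

One satisfying assignment is: x=True, a=True, t=False, l=False, b=False

Verification: With this assignment, all 18 clauses evaluate to true.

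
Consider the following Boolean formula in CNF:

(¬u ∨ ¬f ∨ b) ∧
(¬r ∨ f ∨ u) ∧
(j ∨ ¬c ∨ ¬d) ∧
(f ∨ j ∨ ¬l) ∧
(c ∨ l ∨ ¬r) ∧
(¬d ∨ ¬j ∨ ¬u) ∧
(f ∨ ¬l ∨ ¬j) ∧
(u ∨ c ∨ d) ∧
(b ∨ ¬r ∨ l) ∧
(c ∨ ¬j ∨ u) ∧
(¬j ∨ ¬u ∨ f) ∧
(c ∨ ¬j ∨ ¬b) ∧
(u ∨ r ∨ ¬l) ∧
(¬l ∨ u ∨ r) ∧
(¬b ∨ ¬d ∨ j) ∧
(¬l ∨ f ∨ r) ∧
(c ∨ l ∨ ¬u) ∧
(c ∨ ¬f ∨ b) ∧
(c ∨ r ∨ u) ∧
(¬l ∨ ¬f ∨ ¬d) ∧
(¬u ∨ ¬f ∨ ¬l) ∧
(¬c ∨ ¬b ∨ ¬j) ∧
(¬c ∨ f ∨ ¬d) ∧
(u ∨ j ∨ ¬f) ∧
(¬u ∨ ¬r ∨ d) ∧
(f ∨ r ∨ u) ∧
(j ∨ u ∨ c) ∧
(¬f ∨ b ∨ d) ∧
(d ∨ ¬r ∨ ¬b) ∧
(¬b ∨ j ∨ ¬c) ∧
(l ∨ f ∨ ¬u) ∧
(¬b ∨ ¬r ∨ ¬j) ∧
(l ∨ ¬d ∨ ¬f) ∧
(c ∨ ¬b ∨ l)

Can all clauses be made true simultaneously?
No

No, the formula is not satisfiable.

No assignment of truth values to the variables can make all 34 clauses true simultaneously.

The formula is UNSAT (unsatisfiable).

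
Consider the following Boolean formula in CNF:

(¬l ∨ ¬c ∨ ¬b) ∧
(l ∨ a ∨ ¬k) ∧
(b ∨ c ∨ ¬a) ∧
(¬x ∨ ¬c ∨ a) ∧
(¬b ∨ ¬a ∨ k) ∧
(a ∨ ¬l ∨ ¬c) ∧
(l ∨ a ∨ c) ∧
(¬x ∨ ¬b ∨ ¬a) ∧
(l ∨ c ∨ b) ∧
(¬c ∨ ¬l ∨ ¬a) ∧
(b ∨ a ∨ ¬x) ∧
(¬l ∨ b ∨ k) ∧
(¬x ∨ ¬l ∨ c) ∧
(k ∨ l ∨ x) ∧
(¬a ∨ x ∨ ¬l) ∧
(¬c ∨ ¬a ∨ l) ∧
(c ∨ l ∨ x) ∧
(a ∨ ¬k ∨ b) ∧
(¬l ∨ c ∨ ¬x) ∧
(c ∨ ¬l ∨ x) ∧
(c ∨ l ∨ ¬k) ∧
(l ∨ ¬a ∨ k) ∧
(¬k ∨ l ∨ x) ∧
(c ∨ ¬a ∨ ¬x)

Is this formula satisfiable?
No

No, the formula is not satisfiable.

No assignment of truth values to the variables can make all 24 clauses true simultaneously.

The formula is UNSAT (unsatisfiable).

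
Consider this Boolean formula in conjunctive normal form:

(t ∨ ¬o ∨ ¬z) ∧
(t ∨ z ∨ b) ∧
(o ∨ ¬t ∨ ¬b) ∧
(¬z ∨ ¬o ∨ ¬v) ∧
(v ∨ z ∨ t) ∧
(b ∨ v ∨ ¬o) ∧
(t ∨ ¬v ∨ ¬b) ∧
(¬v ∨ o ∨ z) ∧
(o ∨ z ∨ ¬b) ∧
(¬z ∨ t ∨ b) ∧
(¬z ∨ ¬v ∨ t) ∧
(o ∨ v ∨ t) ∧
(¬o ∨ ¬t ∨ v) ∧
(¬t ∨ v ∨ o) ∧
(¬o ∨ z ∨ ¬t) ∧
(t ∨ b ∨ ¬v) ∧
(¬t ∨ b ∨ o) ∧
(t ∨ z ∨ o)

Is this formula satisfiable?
No

No, the formula is not satisfiable.

No assignment of truth values to the variables can make all 18 clauses true simultaneously.

The formula is UNSAT (unsatisfiable).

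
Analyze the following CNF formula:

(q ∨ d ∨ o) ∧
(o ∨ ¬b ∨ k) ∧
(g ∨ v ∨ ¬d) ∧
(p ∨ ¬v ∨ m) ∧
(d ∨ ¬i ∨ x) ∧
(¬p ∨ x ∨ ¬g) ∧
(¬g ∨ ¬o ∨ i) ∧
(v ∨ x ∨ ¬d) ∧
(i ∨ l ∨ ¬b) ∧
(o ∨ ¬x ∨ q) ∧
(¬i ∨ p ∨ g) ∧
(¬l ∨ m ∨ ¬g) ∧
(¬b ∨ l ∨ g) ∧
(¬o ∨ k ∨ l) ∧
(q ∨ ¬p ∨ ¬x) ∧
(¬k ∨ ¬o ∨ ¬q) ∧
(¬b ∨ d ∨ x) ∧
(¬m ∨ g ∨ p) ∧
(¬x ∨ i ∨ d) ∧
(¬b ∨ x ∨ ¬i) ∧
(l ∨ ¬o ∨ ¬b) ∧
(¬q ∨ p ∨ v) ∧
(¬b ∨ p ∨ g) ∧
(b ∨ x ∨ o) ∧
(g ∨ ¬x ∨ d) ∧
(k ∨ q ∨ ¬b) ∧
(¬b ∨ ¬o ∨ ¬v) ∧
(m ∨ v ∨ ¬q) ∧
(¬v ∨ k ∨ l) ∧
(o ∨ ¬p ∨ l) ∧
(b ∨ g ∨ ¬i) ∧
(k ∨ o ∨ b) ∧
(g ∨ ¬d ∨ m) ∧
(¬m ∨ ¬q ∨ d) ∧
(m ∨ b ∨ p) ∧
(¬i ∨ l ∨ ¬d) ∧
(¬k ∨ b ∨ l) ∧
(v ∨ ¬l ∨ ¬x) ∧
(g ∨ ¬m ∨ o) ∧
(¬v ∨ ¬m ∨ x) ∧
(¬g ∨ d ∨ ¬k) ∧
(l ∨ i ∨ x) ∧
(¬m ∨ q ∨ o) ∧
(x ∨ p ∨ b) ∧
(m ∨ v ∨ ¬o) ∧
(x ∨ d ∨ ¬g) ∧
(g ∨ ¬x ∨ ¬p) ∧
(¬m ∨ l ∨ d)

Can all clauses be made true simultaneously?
Yes

Yes, the formula is satisfiable.

One satisfying assignment is: k=False, i=False, x=False, d=False, m=False, q=False, o=True, p=True, v=True, l=True, b=False, g=False

Verification: With this assignment, all 48 clauses evaluate to true.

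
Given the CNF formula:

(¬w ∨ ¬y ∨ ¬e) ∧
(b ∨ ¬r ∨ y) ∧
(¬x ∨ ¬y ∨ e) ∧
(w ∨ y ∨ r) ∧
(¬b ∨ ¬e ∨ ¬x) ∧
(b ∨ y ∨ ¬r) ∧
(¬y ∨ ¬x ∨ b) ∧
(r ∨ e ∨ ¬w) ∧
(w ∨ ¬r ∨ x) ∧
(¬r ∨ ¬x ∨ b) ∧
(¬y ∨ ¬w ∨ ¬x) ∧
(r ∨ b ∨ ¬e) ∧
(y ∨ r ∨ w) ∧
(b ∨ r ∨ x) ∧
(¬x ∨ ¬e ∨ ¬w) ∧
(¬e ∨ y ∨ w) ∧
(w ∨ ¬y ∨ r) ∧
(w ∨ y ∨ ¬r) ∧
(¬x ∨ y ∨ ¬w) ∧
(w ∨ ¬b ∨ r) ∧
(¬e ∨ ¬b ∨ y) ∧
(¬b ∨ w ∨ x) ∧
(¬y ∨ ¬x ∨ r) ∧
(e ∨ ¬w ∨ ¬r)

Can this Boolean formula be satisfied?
No

No, the formula is not satisfiable.

No assignment of truth values to the variables can make all 24 clauses true simultaneously.

The formula is UNSAT (unsatisfiable).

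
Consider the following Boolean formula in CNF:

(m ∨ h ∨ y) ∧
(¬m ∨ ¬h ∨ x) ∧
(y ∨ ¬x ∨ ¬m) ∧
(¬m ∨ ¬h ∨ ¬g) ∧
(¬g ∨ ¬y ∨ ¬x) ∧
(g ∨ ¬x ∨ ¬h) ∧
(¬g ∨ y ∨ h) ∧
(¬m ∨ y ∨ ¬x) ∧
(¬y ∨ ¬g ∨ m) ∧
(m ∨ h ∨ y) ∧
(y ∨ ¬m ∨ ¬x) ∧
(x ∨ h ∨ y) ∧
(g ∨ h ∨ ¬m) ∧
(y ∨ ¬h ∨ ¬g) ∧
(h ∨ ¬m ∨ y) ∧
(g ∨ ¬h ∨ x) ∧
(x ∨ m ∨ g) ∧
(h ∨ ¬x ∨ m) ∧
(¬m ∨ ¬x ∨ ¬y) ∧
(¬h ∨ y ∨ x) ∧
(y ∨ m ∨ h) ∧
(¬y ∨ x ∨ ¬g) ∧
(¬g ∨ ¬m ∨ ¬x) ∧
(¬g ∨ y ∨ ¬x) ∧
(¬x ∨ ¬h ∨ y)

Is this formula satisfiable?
No

No, the formula is not satisfiable.

No assignment of truth values to the variables can make all 25 clauses true simultaneously.

The formula is UNSAT (unsatisfiable).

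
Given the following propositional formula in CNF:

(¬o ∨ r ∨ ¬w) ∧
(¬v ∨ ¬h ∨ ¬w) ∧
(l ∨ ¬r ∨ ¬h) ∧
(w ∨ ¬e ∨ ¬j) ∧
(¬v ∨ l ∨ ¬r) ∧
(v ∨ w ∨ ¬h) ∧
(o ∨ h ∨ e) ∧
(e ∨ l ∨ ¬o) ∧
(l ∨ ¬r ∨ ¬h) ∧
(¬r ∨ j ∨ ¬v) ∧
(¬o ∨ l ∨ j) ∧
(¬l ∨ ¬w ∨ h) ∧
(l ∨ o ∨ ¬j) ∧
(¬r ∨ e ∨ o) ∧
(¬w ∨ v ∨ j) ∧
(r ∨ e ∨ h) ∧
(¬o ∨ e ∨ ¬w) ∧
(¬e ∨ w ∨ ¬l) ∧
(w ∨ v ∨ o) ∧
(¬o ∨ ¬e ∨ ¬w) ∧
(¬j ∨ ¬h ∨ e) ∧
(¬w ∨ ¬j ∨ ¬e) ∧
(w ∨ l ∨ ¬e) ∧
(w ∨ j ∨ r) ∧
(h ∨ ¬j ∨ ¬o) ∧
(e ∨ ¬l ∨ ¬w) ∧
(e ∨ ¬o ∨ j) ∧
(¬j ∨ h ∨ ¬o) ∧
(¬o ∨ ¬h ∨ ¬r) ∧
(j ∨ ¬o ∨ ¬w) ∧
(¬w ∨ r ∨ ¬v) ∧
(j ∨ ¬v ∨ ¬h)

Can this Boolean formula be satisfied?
No

No, the formula is not satisfiable.

No assignment of truth values to the variables can make all 32 clauses true simultaneously.

The formula is UNSAT (unsatisfiable).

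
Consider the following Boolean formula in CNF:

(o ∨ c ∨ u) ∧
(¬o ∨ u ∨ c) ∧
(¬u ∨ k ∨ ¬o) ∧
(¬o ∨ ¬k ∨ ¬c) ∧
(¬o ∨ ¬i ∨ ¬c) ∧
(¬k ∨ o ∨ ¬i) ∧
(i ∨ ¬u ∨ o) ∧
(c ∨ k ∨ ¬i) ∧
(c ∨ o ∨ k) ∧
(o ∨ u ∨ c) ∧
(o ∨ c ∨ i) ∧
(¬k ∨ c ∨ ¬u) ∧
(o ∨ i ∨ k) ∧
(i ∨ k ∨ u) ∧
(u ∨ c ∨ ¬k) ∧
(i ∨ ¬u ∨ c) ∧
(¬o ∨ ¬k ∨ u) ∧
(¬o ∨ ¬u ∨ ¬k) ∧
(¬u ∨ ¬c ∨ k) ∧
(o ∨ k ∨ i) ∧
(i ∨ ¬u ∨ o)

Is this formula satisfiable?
Yes

Yes, the formula is satisfiable.

One satisfying assignment is: u=False, k=True, i=False, o=False, c=True

Verification: With this assignment, all 21 clauses evaluate to true.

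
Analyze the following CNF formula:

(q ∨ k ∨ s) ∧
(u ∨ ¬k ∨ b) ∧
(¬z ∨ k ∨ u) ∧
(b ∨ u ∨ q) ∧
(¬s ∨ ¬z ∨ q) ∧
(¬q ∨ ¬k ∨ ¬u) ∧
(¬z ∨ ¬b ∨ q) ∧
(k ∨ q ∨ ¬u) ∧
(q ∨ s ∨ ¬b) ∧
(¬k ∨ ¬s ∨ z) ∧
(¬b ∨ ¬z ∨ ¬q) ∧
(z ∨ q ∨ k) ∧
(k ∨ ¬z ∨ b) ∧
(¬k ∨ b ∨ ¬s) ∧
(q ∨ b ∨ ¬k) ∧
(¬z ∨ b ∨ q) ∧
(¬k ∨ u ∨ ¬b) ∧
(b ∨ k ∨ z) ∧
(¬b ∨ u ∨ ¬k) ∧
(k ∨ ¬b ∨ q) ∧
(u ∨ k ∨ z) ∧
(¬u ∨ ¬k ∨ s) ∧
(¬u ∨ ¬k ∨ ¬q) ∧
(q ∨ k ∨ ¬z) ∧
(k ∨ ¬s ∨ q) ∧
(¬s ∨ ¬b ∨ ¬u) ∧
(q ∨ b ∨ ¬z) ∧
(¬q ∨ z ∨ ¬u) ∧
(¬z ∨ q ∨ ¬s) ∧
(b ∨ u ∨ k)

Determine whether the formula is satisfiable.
No

No, the formula is not satisfiable.

No assignment of truth values to the variables can make all 30 clauses true simultaneously.

The formula is UNSAT (unsatisfiable).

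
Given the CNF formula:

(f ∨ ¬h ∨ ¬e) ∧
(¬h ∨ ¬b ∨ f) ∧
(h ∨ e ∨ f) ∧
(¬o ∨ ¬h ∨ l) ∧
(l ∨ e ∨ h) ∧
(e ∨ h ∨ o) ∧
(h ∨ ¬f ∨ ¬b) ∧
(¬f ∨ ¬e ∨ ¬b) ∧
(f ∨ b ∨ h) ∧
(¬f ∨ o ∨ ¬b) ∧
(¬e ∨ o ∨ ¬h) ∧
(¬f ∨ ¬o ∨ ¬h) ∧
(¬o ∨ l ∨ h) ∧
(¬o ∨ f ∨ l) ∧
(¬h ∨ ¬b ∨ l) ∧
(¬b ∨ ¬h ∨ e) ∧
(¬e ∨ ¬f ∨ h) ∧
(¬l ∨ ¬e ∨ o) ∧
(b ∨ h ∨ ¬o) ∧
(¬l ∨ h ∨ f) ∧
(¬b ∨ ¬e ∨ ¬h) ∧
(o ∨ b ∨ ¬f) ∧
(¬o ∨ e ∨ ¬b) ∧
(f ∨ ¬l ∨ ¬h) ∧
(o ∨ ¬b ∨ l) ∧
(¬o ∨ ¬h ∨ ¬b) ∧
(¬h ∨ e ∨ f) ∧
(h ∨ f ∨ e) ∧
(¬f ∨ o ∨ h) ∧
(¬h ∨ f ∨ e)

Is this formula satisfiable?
No

No, the formula is not satisfiable.

No assignment of truth values to the variables can make all 30 clauses true simultaneously.

The formula is UNSAT (unsatisfiable).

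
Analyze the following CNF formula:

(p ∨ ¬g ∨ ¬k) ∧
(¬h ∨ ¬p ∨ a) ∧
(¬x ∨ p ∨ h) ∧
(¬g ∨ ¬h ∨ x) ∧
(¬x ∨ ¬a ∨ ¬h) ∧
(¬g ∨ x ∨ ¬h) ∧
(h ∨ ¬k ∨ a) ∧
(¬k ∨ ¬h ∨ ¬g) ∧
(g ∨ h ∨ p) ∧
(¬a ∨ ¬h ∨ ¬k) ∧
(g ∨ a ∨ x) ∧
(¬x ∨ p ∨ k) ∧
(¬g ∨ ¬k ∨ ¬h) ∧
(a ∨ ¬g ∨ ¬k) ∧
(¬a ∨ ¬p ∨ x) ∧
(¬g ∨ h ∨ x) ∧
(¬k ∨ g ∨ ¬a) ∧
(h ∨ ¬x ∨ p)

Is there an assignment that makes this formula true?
Yes

Yes, the formula is satisfiable.

One satisfying assignment is: x=True, a=False, p=True, k=False, h=False, g=False

Verification: With this assignment, all 18 clauses evaluate to true.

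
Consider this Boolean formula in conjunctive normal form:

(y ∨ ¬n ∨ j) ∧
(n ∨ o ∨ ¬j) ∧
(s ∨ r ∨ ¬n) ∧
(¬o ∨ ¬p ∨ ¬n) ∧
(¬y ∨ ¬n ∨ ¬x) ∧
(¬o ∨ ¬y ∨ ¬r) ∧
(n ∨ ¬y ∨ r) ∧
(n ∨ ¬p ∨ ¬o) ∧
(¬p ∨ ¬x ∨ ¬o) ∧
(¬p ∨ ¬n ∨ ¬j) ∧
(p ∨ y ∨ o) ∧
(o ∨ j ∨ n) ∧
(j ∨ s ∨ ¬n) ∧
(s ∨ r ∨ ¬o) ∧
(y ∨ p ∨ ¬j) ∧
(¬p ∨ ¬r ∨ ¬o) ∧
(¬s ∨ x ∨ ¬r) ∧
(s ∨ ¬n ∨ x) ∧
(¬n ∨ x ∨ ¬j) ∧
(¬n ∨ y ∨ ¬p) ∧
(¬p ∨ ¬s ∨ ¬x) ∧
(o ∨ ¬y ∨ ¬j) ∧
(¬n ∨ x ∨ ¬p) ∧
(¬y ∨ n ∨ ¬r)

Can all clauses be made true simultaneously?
Yes

Yes, the formula is satisfiable.

One satisfying assignment is: y=False, x=False, o=True, p=False, j=False, r=True, s=False, n=False

Verification: With this assignment, all 24 clauses evaluate to true.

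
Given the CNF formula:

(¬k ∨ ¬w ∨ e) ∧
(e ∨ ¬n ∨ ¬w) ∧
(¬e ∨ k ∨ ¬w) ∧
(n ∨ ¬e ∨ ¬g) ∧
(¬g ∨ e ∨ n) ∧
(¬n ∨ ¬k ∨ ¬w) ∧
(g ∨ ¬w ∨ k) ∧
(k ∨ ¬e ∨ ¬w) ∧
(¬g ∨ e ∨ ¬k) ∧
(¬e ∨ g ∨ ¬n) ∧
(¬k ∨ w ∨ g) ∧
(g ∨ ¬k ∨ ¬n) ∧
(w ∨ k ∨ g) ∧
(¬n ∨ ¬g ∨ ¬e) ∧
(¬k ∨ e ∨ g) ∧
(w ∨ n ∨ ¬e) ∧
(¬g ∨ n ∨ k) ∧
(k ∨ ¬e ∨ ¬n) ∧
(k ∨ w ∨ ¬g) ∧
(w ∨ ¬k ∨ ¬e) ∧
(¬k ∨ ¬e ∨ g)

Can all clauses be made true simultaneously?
No

No, the formula is not satisfiable.

No assignment of truth values to the variables can make all 21 clauses true simultaneously.

The formula is UNSAT (unsatisfiable).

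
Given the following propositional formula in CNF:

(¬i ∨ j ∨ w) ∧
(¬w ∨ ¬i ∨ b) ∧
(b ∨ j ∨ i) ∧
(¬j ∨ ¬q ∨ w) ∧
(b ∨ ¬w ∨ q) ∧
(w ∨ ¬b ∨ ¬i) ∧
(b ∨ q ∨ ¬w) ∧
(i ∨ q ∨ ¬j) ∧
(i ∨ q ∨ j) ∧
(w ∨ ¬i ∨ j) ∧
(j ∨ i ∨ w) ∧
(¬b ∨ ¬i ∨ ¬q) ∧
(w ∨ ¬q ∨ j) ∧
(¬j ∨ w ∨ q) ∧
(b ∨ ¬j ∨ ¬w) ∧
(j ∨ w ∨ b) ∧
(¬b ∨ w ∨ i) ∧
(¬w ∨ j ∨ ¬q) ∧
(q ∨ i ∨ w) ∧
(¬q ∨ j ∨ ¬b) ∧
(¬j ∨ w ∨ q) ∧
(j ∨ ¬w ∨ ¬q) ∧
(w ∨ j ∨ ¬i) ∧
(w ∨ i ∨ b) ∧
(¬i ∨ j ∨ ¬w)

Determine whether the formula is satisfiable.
Yes

Yes, the formula is satisfiable.

One satisfying assignment is: b=True, w=True, i=False, q=True, j=True

Verification: With this assignment, all 25 clauses evaluate to true.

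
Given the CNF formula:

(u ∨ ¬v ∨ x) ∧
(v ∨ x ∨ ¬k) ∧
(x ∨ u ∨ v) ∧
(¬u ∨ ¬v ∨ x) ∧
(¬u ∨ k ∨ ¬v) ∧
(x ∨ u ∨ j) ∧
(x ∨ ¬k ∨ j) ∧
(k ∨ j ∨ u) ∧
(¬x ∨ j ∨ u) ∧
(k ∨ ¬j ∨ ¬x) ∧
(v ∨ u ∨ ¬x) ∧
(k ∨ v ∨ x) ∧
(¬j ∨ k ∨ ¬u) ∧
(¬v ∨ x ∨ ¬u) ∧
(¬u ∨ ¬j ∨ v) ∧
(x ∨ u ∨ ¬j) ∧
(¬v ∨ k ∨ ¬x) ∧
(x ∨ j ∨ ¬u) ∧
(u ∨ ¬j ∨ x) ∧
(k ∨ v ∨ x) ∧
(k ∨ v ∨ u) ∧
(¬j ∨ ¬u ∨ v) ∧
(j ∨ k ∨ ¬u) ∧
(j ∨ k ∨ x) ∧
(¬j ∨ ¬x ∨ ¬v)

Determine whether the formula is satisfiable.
Yes

Yes, the formula is satisfiable.

One satisfying assignment is: v=False, k=True, j=False, x=True, u=True

Verification: With this assignment, all 25 clauses evaluate to true.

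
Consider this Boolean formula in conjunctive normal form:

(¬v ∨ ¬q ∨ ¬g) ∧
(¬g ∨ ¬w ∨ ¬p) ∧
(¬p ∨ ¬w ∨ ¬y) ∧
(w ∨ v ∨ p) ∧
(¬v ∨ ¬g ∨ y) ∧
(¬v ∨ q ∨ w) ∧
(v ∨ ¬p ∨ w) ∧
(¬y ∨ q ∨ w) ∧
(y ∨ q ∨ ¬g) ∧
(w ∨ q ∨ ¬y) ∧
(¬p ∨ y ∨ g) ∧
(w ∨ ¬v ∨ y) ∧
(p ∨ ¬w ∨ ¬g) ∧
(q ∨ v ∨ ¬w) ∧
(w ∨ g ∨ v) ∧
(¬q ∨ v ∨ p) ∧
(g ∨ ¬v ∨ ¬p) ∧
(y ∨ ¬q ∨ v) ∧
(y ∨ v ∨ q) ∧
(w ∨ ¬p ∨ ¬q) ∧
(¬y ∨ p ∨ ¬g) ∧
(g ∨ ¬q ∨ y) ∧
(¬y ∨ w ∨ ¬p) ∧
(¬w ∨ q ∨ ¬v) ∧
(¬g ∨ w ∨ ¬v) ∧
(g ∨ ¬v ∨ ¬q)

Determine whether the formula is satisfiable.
No

No, the formula is not satisfiable.

No assignment of truth values to the variables can make all 26 clauses true simultaneously.

The formula is UNSAT (unsatisfiable).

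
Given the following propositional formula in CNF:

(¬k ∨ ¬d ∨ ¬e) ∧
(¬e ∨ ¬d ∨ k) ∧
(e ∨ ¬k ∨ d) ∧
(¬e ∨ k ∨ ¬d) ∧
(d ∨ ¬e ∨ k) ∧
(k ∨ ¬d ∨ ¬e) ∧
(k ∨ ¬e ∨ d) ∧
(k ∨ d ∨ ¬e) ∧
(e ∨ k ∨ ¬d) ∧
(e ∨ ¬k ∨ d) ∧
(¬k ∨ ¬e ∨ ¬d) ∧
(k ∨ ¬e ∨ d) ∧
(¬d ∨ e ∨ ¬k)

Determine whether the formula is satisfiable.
Yes

Yes, the formula is satisfiable.

One satisfying assignment is: e=False, k=False, d=False

Verification: With this assignment, all 13 clauses evaluate to true.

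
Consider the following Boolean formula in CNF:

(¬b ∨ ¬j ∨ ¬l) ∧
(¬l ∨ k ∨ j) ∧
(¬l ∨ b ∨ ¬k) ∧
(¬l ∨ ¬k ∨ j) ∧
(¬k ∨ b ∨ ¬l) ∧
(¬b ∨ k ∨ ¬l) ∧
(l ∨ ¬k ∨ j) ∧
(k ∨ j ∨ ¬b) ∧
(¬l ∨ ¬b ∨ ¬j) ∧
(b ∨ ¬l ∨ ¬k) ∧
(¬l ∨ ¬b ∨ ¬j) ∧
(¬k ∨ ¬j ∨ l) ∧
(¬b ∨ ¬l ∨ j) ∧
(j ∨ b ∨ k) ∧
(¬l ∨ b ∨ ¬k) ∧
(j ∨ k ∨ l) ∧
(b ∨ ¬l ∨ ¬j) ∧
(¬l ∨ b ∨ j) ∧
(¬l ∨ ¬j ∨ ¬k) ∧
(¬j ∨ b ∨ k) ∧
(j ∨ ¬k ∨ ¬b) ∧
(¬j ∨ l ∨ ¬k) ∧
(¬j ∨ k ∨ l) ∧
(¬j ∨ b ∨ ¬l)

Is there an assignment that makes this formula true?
No

No, the formula is not satisfiable.

No assignment of truth values to the variables can make all 24 clauses true simultaneously.

The formula is UNSAT (unsatisfiable).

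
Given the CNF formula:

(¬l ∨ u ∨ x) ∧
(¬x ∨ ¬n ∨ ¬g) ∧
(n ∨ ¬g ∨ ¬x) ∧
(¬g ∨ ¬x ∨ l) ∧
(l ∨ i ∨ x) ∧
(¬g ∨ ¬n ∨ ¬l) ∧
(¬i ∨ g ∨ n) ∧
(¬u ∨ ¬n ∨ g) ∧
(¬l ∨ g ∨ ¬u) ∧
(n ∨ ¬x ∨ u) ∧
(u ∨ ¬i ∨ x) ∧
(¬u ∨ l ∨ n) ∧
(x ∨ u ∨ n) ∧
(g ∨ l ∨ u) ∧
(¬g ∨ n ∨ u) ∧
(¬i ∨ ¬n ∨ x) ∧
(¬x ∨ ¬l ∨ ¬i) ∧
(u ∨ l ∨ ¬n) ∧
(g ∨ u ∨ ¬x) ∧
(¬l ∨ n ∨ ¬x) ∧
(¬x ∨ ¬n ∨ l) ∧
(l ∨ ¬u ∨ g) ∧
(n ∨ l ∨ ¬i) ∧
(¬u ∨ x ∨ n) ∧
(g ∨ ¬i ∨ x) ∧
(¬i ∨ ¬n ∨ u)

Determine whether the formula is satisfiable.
No

No, the formula is not satisfiable.

No assignment of truth values to the variables can make all 26 clauses true simultaneously.

The formula is UNSAT (unsatisfiable).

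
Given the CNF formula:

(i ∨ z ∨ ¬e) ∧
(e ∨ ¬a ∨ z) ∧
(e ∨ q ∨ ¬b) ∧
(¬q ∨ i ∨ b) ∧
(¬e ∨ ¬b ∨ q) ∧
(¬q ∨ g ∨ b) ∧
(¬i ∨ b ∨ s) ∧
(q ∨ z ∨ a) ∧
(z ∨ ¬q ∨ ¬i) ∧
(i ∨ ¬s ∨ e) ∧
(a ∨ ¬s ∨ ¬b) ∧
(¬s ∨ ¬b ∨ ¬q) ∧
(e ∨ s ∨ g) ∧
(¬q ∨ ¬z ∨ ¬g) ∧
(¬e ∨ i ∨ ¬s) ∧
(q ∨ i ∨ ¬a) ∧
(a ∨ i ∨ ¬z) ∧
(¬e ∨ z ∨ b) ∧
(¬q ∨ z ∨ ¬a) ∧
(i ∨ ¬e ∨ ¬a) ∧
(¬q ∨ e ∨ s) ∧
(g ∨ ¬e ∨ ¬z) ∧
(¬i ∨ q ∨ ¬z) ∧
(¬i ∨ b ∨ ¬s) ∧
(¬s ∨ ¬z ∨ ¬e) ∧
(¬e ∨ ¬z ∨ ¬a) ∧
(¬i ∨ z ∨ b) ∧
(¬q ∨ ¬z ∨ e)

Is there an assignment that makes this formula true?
No

No, the formula is not satisfiable.

No assignment of truth values to the variables can make all 28 clauses true simultaneously.

The formula is UNSAT (unsatisfiable).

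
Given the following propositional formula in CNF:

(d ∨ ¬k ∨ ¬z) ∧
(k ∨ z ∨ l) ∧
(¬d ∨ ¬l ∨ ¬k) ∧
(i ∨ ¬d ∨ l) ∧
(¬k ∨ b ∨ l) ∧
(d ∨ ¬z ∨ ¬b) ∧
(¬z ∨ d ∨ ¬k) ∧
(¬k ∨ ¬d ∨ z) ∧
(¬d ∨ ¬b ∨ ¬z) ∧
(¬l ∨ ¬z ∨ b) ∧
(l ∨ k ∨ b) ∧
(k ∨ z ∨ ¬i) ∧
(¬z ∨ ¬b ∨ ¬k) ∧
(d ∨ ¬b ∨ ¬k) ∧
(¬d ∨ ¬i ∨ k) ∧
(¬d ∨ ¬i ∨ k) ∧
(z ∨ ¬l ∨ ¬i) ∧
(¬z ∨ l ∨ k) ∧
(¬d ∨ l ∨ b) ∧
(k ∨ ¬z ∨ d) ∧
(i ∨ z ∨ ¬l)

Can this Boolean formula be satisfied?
No

No, the formula is not satisfiable.

No assignment of truth values to the variables can make all 21 clauses true simultaneously.

The formula is UNSAT (unsatisfiable).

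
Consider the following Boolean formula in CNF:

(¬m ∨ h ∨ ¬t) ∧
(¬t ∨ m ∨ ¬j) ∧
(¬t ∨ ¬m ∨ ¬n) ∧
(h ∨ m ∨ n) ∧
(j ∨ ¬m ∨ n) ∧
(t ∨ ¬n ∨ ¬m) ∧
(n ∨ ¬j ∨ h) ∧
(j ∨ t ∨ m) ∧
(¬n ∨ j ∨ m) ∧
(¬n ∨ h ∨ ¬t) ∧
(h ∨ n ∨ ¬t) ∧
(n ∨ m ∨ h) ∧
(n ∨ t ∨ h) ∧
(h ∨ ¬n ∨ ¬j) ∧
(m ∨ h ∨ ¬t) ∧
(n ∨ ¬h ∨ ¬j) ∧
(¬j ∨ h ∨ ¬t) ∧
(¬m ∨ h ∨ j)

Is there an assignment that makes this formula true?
Yes

Yes, the formula is satisfiable.

One satisfying assignment is: h=True, t=False, j=True, m=False, n=True

Verification: With this assignment, all 18 clauses evaluate to true.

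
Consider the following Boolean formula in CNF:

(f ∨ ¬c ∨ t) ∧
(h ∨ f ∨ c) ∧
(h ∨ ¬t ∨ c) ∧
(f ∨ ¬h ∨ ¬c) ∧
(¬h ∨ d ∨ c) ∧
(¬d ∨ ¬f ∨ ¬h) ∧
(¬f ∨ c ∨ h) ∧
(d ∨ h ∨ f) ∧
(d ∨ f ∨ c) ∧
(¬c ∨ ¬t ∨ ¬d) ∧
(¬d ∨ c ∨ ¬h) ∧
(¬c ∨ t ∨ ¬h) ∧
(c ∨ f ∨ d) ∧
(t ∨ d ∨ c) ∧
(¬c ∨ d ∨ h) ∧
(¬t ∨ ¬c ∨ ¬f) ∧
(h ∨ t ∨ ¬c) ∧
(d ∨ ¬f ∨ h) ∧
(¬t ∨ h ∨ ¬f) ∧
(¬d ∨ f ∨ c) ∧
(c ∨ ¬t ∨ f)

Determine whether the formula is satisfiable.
No

No, the formula is not satisfiable.

No assignment of truth values to the variables can make all 21 clauses true simultaneously.

The formula is UNSAT (unsatisfiable).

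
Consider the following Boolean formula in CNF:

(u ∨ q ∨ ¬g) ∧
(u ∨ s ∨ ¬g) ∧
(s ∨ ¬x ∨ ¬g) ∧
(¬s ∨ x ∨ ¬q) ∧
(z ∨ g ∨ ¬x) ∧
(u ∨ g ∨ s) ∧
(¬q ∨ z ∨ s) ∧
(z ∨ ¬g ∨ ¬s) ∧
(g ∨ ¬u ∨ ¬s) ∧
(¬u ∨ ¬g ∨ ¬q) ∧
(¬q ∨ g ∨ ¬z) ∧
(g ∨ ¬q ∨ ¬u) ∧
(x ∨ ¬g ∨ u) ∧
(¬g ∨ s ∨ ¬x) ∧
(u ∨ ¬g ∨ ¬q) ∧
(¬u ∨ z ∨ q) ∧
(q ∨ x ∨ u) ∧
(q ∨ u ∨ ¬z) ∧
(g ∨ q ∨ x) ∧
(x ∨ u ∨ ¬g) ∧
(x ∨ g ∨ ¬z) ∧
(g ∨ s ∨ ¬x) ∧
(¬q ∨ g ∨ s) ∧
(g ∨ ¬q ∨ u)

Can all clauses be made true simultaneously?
Yes

Yes, the formula is satisfiable.

One satisfying assignment is: x=False, g=True, q=False, z=True, u=True, s=False

Verification: With this assignment, all 24 clauses evaluate to true.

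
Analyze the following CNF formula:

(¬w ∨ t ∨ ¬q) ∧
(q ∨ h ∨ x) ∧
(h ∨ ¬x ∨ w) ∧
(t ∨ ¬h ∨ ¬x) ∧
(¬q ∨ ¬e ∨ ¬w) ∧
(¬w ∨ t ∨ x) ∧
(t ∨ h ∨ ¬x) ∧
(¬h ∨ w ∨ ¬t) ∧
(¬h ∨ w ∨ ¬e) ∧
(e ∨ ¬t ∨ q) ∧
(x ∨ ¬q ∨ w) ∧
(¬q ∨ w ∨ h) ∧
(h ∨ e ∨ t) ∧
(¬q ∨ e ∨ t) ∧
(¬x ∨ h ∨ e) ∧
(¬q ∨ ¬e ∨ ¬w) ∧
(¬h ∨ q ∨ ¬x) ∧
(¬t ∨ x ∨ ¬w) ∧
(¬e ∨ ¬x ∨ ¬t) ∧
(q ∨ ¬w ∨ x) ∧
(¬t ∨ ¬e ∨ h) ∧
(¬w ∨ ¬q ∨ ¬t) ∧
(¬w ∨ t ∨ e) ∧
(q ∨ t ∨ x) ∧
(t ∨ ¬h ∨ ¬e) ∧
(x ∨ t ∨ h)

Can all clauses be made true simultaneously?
No

No, the formula is not satisfiable.

No assignment of truth values to the variables can make all 26 clauses true simultaneously.

The formula is UNSAT (unsatisfiable).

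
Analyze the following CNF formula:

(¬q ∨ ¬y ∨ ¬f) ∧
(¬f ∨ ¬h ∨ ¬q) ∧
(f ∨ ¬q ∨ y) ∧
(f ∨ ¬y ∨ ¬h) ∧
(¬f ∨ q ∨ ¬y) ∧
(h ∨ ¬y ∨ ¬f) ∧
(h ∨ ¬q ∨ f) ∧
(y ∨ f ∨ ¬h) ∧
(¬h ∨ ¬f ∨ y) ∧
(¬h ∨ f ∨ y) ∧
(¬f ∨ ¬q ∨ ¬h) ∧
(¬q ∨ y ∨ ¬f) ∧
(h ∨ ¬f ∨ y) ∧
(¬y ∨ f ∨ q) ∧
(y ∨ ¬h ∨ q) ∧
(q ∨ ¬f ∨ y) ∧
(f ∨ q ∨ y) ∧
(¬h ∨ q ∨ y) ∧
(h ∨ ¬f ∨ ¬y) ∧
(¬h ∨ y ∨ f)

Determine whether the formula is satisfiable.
No

No, the formula is not satisfiable.

No assignment of truth values to the variables can make all 20 clauses true simultaneously.

The formula is UNSAT (unsatisfiable).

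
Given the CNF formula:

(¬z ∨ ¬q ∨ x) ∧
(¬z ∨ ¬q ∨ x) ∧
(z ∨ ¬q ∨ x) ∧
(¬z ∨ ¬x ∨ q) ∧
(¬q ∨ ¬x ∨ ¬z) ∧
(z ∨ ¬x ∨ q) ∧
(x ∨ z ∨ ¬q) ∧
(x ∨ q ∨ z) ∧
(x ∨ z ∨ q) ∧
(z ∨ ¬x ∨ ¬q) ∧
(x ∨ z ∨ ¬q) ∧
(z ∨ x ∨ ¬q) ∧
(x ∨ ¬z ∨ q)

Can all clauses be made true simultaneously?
No

No, the formula is not satisfiable.

No assignment of truth values to the variables can make all 13 clauses true simultaneously.

The formula is UNSAT (unsatisfiable).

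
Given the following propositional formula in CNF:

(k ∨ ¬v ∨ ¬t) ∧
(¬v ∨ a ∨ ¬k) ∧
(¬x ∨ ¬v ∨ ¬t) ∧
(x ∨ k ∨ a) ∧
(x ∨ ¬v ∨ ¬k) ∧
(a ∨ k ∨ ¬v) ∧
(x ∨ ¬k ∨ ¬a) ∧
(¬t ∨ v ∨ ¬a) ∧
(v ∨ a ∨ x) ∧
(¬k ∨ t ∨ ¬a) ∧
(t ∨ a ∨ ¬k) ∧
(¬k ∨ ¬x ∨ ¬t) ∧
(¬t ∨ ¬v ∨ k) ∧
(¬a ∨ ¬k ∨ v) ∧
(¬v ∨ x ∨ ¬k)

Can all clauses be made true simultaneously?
Yes

Yes, the formula is satisfiable.

One satisfying assignment is: a=True, x=False, k=False, v=False, t=False

Verification: With this assignment, all 15 clauses evaluate to true.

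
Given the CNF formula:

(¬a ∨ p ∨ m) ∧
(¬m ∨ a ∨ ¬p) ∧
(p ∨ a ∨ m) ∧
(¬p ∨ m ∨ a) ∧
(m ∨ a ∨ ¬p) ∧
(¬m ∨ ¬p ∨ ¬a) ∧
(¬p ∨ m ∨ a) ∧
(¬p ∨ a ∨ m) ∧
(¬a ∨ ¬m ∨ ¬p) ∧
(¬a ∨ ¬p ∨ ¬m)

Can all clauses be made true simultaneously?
Yes

Yes, the formula is satisfiable.

One satisfying assignment is: a=False, p=False, m=True

Verification: With this assignment, all 10 clauses evaluate to true.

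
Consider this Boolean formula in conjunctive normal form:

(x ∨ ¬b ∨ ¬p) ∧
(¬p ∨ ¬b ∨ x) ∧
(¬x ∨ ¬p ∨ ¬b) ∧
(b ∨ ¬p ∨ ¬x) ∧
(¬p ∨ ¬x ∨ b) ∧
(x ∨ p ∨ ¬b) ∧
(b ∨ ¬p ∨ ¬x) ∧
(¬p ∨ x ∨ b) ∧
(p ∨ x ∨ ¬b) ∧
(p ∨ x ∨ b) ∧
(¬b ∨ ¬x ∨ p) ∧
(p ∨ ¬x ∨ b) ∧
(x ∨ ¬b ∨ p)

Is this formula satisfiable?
No

No, the formula is not satisfiable.

No assignment of truth values to the variables can make all 13 clauses true simultaneously.

The formula is UNSAT (unsatisfiable).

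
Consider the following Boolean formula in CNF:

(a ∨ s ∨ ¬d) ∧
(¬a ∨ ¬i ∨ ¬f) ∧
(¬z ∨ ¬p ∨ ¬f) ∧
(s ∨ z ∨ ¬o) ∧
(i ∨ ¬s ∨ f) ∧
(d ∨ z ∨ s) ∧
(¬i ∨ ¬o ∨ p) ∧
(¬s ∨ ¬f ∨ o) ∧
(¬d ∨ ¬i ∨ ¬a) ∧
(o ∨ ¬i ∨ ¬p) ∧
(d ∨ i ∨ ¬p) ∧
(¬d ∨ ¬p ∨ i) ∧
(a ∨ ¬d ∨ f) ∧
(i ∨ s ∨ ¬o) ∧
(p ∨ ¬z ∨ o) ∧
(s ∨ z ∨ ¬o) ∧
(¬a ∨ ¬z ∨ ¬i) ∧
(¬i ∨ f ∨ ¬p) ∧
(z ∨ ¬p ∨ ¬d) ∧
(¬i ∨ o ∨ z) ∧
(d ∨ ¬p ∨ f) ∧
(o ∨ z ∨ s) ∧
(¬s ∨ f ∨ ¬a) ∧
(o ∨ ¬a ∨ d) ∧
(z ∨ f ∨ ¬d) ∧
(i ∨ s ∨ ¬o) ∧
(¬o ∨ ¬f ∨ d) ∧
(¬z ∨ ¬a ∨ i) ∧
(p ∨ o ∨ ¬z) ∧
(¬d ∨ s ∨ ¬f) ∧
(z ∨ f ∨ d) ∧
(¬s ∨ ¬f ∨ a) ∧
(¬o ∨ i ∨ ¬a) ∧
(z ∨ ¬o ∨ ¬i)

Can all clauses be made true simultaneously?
No

No, the formula is not satisfiable.

No assignment of truth values to the variables can make all 34 clauses true simultaneously.

The formula is UNSAT (unsatisfiable).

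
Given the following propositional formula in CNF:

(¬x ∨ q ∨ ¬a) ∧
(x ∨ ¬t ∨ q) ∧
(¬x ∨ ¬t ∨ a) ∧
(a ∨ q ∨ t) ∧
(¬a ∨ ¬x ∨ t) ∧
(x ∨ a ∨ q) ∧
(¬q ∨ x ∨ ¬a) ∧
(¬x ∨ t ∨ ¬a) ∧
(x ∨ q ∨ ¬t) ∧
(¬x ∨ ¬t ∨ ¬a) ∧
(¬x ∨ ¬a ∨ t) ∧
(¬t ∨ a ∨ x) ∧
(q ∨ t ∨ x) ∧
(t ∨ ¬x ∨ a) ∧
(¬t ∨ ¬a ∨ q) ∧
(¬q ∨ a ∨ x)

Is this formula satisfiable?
No

No, the formula is not satisfiable.

No assignment of truth values to the variables can make all 16 clauses true simultaneously.

The formula is UNSAT (unsatisfiable).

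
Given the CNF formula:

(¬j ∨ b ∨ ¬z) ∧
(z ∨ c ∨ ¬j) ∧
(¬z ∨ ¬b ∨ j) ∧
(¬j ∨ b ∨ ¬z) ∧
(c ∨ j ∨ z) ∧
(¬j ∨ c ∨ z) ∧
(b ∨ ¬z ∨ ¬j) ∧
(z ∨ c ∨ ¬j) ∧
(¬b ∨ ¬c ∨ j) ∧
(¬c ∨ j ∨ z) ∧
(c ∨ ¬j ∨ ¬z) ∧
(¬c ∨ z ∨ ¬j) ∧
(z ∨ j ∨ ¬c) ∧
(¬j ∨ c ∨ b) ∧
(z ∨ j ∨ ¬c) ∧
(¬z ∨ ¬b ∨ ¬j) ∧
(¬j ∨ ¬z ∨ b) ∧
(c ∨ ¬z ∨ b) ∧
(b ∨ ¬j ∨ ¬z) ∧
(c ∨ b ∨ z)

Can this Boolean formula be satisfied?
Yes

Yes, the formula is satisfiable.

One satisfying assignment is: z=True, c=True, j=False, b=False

Verification: With this assignment, all 20 clauses evaluate to true.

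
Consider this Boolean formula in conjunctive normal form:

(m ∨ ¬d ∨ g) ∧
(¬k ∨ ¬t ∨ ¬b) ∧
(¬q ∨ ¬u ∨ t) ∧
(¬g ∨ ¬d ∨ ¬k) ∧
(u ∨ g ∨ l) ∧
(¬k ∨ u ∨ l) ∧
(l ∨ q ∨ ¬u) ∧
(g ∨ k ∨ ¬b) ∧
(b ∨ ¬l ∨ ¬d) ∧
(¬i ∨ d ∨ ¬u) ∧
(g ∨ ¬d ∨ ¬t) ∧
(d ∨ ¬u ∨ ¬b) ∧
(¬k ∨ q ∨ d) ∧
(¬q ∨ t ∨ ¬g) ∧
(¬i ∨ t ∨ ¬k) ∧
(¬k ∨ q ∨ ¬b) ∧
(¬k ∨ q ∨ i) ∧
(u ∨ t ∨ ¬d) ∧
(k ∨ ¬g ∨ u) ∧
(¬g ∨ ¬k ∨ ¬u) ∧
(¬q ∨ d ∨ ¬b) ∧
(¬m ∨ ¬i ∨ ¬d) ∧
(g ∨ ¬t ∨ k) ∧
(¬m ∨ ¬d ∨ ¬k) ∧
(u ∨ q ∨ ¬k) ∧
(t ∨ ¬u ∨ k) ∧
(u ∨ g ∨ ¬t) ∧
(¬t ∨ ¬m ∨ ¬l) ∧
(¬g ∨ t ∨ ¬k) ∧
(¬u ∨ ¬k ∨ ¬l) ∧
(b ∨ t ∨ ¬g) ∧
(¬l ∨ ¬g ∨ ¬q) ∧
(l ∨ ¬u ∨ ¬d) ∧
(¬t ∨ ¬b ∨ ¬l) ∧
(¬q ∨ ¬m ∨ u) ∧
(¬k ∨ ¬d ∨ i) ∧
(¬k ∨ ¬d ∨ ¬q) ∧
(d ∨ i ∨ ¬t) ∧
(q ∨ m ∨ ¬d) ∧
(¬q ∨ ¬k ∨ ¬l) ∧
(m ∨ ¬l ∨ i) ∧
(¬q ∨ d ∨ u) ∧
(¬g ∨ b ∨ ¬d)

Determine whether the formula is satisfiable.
Yes

Yes, the formula is satisfiable.

One satisfying assignment is: t=False, d=False, i=False, q=False, l=True, g=False, b=False, m=True, u=False, k=False

Verification: With this assignment, all 43 clauses evaluate to true.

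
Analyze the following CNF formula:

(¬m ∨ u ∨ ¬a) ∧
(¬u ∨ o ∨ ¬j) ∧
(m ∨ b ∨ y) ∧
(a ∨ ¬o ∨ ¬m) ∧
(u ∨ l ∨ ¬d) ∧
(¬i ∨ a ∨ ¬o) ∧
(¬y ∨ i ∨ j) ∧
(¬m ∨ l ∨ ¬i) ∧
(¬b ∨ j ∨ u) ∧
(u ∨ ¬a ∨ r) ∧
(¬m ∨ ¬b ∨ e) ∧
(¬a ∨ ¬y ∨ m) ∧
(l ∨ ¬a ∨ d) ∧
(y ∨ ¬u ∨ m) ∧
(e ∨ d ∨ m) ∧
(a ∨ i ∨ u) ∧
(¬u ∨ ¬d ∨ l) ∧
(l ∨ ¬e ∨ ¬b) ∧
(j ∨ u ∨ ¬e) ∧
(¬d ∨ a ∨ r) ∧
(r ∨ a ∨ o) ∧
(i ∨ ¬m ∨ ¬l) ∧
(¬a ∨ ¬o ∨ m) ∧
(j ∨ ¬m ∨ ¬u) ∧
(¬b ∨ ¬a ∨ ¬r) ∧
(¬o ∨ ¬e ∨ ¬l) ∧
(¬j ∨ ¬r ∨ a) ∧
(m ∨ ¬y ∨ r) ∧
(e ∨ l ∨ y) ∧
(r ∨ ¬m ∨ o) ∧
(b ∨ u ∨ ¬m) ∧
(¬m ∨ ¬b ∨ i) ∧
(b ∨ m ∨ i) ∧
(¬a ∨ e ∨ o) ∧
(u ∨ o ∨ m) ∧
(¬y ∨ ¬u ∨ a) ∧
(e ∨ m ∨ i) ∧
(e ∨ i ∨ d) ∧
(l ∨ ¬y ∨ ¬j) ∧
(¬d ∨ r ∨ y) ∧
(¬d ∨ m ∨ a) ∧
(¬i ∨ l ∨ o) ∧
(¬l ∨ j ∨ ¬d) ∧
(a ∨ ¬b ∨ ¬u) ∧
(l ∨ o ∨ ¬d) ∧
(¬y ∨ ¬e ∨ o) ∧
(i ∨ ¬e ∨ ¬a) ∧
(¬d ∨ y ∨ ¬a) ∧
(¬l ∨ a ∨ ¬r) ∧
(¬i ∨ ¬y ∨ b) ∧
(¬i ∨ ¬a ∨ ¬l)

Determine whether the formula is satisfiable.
No

No, the formula is not satisfiable.

No assignment of truth values to the variables can make all 51 clauses true simultaneously.

The formula is UNSAT (unsatisfiable).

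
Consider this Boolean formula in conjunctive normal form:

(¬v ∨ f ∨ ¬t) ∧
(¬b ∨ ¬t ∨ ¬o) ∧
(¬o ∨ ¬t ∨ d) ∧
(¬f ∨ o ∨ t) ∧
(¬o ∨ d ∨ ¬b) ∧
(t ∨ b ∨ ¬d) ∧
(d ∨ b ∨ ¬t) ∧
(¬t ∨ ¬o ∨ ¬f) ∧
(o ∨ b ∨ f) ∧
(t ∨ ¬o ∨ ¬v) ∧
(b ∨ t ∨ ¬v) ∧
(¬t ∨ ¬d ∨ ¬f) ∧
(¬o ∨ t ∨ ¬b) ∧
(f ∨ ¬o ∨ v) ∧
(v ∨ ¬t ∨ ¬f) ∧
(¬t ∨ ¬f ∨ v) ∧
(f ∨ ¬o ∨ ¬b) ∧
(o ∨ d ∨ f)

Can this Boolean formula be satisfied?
Yes

Yes, the formula is satisfiable.

One satisfying assignment is: v=True, d=False, t=True, o=False, f=True, b=True

Verification: With this assignment, all 18 clauses evaluate to true.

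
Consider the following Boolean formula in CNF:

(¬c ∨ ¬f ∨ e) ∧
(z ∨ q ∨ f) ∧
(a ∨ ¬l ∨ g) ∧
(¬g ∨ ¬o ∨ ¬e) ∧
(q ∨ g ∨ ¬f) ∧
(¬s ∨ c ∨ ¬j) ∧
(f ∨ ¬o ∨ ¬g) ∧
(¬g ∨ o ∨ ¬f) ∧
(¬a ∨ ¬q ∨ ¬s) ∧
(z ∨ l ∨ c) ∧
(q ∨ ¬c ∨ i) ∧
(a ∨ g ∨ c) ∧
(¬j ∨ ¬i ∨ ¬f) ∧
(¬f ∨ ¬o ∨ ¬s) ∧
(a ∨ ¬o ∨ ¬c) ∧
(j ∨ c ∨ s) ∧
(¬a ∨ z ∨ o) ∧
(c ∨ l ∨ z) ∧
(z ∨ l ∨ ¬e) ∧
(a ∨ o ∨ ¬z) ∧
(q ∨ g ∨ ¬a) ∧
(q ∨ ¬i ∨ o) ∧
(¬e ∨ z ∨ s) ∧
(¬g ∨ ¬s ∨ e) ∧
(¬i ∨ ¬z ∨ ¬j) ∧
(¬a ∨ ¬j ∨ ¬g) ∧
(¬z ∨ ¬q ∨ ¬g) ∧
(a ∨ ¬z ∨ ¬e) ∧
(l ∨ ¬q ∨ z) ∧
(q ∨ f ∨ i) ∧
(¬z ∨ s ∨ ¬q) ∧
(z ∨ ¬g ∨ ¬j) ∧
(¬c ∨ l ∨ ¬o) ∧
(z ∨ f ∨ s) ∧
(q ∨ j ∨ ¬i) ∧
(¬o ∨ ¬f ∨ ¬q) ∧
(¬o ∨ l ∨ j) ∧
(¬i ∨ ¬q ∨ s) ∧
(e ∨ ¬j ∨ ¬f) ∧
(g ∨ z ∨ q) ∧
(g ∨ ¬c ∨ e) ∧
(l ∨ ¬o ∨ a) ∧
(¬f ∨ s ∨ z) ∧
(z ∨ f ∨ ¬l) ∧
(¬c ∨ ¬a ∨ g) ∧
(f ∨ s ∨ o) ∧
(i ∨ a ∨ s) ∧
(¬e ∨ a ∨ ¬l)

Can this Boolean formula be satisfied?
No

No, the formula is not satisfiable.

No assignment of truth values to the variables can make all 48 clauses true simultaneously.

The formula is UNSAT (unsatisfiable).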